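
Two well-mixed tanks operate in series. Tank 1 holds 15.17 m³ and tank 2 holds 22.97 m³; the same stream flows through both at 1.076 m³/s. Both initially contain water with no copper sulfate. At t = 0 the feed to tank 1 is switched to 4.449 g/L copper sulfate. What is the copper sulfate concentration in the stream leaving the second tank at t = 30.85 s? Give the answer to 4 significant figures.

Each tank obeys Vᵢ dCᵢ/dt = Q(Cᵢ₋₁ − Cᵢ), so τᵢ = Vᵢ/Q.
τ₁ = 15.17/1.076 = 14.0985 s; τ₂ = 22.97/1.076 = 21.3476 s.
Solving the cascade with C₁(0)=C₂(0)=0 gives C₂(t) = C_in[1 − (τ₁ e^(−t/τ₁) − τ₂ e^(−t/τ₂))/(τ₁ − τ₂)].
At t = 30.85: e^(−t/τ₁) = 0.112121, e^(−t/τ₂) = 0.235716.
C₂ = 4.449·[1 − (14.0985·0.112121 − 21.3476·0.235716)/(-7.24907)] = 4.449·0.523909 = 2.33087 g/L.

2.331 g/L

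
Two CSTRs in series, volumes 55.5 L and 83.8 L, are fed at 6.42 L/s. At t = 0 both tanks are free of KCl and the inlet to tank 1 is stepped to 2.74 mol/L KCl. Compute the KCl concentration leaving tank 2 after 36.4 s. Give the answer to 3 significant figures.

Species balance on tank i: dCᵢ/dt = (Cᵢ₋₁ − Cᵢ)/τᵢ with τᵢ = Vᵢ/Q.
τ₁ = 55.5/6.42 = 8.6449 s; τ₂ = 83.8/6.42 = 13.053 s.
Solving the cascade with C₁(0)=C₂(0)=0 gives C₂(t) = C_in[1 − (τ₁ e^(−t/τ₁) − τ₂ e^(−t/τ₂))/(τ₁ − τ₂)].
At t = 36.4: e^(−t/τ₁) = 0.014838, e^(−t/τ₂) = 0.061505.
C₂ = 2.74·[1 − (8.6449·0.014838 − 13.053·0.061505)/(-4.4081)] = 2.74·0.84697 = 2.3207 mol/L.

2.32 mol/L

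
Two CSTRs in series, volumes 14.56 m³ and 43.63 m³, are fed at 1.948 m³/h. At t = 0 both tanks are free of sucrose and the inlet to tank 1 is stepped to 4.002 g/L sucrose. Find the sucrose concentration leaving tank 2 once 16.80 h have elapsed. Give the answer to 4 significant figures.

Each tank obeys Vᵢ dCᵢ/dt = Q(Cᵢ₋₁ − Cᵢ), so τᵢ = Vᵢ/Q.
τ₁ = 14.56/1.948 = 7.47433 h; τ₂ = 43.63/1.948 = 22.3973 h.
Solving the cascade with C₁(0)=C₂(0)=0 gives C₂(t) = C_in[1 − (τ₁ e^(−t/τ₁) − τ₂ e^(−t/τ₂))/(τ₁ − τ₂)].
At t = 16.80: e^(−t/τ₁) = 0.105643, e^(−t/τ₂) = 0.472324.
C₂ = 4.002·[1 − (7.47433·0.105643 − 22.3973·0.472324)/(-14.9230)] = 4.002·0.344020 = 1.37677 g/L.

1.377 g/L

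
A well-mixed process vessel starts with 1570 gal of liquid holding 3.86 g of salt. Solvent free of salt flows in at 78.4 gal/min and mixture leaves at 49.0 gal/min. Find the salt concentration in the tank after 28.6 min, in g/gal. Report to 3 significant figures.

Let m(t) be the amount of salt. Volume: V(t) = V₀ + (Q_in − Q_out) t = 1570 + 29.400 t; V(28.6) = 2410.8 gal.
Species balance (pure solvent in): dm/dt = −Q_out · m/V(t).
Separate: dm/m = −Q_out dt/V(t) ⇒ ln(m/m₀) = −(Q_out/(Q_in−Q_out)) ln(V/V₀).
m = m₀ (V₀/V)^(Q_out/(Q_in−Q_out)) = 3.86 × (1570/2410.8)^(1.6667) = 1.8886 g.
C = m/V = 1.8886/2410.8 = 0.00078338 g/gal.

0.000783 g/gal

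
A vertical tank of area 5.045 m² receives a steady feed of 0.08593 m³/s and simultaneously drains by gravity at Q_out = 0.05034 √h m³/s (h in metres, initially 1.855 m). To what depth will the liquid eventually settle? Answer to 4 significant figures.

Level balance: A dh/dt = 0.08593 − 0.05034 √h. Setting dh/dt = 0:
Q_in = 0.05034 √h_ss ⇒ √h_ss = 0.08593/0.05034 = 1.70699.
h_ss = 1.70699² = 2.91382 m. (Since h₀ = 1.855 m < h_ss, the level will rise toward this value.)

2.914 m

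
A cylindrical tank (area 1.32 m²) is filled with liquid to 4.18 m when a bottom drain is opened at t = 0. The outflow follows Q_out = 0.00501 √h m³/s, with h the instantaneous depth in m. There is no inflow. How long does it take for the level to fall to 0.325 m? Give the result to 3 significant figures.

With no inflow, A dh/dt = −0.00501 √h.
∫ h^(−1/2) dh = −(0.00501/A) ∫ dt, giving 2√h = 2√h₀ − (0.00501/A) t.
t = 2A(√h₀ − √h)/0.00501 = 2·1.32·(√4.18 − √0.325)/0.00501
  = 2.6400 × (2.0445 − 0.57009) / 0.00501 = 776.94 s.

777 s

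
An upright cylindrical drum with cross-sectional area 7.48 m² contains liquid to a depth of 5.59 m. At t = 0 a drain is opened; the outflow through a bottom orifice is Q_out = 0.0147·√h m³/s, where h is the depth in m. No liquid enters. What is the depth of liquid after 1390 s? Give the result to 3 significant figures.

0.997 m

Unsteady balance on liquid volume: A dh/dt = −0.0147 √h.
This is separable: 2 d(√h)/dt = −0.0147/A, so √h = √h₀ − (0.0147/(2A)) t.
√h = √5.59 − 0.0147·1390/(2·7.48) = 2.3643 − 1.3658 = 0.99848.
h = 0.99848² = 0.99695 m.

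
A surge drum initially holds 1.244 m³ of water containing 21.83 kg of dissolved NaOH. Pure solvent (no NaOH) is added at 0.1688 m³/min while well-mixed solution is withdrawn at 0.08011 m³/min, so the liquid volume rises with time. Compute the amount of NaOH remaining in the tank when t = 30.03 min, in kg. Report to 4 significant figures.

Total volume: dV/dt = Q_in − Q_out = 0.0886900 m³/min, so V(t) = 1.244 + 0.0886900 t and V(30.03) = 3.90736 m³.
Solute balance: dm/dt = 0 − Q_out C = −Q_out m/V(t).
dm/m = −Q_out dt/(V₀ + 0.0886900 t); integrating gives ln(m/m₀) = −(Q_out/(Q_in−Q_out)) ln(V/V₀).
m = m₀ (V₀/V)^(Q_out/(Q_in−Q_out)) = 21.83 × (1.244/3.90736)^(0.903259) = 7.76385 kg.

7.764 kg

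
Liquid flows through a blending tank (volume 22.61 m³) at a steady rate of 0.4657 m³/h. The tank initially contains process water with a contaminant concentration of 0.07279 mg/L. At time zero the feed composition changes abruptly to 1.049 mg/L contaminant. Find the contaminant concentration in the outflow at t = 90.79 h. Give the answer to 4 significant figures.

Mass balance on the solute (V constant): V dC/dt = Q(C_in − C).
Rewrite as dC/dt + C/τ = C_in/τ, τ = V/Q = 48.5506 h.
Solution: C(t) = C_in + (C₀ − C_in) e^(−t/τ).
C(90.79) = 1.049 + (0.07279 − 1.049)·e^(−90.79/48.5506) = 1.049 + (-0.976210)·0.154122 = 0.898544 mg/L.

0.8985 mg/L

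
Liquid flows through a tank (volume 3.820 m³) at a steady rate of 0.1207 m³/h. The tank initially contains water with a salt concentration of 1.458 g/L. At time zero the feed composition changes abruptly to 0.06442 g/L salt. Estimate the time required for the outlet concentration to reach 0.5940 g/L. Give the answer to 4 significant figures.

30.62 h

Species balance: V dC/dt = Q(C_in − C) ⇒ τ = V/Q = 31.6487 h.
C(t) = C_in + (C₀ − C_in) e^(−t/τ). Set C = 0.5940 and solve for t:
e^(−t/τ) = (C − C_in)/(C₀ − C_in) = (0.5940 − 0.06442)/(1.458 − 0.06442) = 0.380014
t = −τ ln(…) = 31.6487 × 0.967547 = 30.6216 h.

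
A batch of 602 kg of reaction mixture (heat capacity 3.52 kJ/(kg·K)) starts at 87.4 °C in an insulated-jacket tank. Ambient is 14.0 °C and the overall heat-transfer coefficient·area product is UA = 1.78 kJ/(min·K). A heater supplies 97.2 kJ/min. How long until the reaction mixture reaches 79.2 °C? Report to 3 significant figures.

682 min

Unsteady energy balance on the tank contents: M c_p dT/dt = −UA(T − T_amb) + Q̇.
τ = M c_p/UA = 1190.5 min; T_ss = T_amb + Q̇/UA = 14.0 + 97.2/1.78 = 68.607 °C.
T(t) = T_ss + (T₀ − T_ss)e^(−t/τ); set T = 79.2:
t = −τ ln[(T − T_ss)/(T₀ − T_ss)] = −1190.5 · ln(0.56367) = 682.47 min.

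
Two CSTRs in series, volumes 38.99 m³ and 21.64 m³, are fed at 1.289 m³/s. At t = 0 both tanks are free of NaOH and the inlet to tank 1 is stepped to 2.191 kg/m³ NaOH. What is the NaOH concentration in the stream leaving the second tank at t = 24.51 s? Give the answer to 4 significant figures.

0.6359 kg/m³

Species balance on tank i: dCᵢ/dt = (Cᵢ₋₁ − Cᵢ)/τᵢ with τᵢ = Vᵢ/Q.
τ₁ = 38.99/1.289 = 30.2483 s; τ₂ = 21.64/1.289 = 16.7882 s.
Tank 1: C₁ = C_in(1 − e^(−t/τ₁)). Tank 2 (τ₁ ≠ τ₂): C₂ = C_in[1 − (τ₁ e^(−t/τ₁) − τ₂ e^(−t/τ₂))/(τ₁ − τ₂)].
At t = 24.51: e^(−t/τ₁) = 0.444727, e^(−t/τ₂) = 0.232247.
C₂ = 2.191·[1 − (30.2483·0.444727 − 16.7882·0.232247)/(13.4600)] = 2.191·0.290255 = 0.635948 kg/m³.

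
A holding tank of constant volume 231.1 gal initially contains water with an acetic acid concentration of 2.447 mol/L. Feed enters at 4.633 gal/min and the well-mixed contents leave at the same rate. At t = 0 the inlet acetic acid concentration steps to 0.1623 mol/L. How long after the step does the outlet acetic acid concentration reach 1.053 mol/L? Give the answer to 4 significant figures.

46.99 min

Species balance on the tank: V dC/dt = Q(C_in − C), so τ = V/Q = 49.8813 min.
C(t) = C_in + (C₀ − C_in) e^(−t/τ). Set C = 1.053 and solve for t:
e^(−t/τ) = (C − C_in)/(C₀ − C_in) = (1.053 − 0.1623)/(2.447 − 0.1623) = 0.389854
t = −τ ln(…) = 49.8813 × 0.941982 = 46.9873 min.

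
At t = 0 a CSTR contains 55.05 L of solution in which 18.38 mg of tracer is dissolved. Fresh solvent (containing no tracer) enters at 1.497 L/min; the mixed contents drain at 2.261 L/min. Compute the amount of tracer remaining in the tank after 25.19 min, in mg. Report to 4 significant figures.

Let m(t) be the amount of tracer. Volume: V(t) = V₀ + (Q_in − Q_out) t = 55.05 − 0.764000 t; V(25.19) = 35.8048 L.
Species balance (pure solvent in): dm/dt = −Q_out · m/V(t).
Separate: dm/m = −Q_out dt/V(t) ⇒ ln(m/m₀) = −(Q_out/(Q_in−Q_out)) ln(V/V₀).
m = m₀ (V₀/V)^(Q_out/(Q_in−Q_out)) = 18.38 × (55.05/35.8048)^(-2.95942) = 5.14611 mg.

5.146 mg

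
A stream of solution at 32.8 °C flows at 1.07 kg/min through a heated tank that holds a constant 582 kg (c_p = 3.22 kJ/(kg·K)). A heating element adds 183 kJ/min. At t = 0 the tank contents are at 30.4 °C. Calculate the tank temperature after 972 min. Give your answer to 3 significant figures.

First-law balance (no shaft work): M c_p dT/dt = ṁ c_p (T_in − T) + 183.
Rearrange: dT/dt = (T_ss − T)/τ with τ = M/ṁ = 543.93 min and T_ss = T_in + Q̇/(ṁ c_p) = 85.914 °C.
Integrating: T(t) = T_ss + (T₀ − T_ss) e^(−t/τ).
T(972) = 85.914 + (-55.514)·e^(−972/543.93) = 85.914 + (-55.514)·0.16746 = 76.618 °C.

76.6 °C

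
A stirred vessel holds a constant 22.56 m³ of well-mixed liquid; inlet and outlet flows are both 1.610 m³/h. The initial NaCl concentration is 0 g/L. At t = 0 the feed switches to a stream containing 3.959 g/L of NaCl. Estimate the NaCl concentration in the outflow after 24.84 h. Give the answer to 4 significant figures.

3.286 g/L

Species balance on the tank: V dC/dt = Q(C_in − C).
So dC/dt = (C_in − C)/τ with τ = V/Q = 22.56/1.610 = 14.0124 h.
This is linear first-order; C(t) = C_in + (C₀ − C_in) e^(−t/τ).
C(24.84) = 3.959 + (0 − 3.959)·e^(−24.84/14.0124) = 3.959 + (-3.95900)·0.169872 = 3.28648 g/L.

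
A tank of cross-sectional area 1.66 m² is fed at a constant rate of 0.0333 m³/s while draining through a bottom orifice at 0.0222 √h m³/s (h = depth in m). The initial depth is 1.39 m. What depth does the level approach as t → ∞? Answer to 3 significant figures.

A dh/dt = Q_in − 0.0222 √h. Steady state requires inflow = outflow:
Q_in = 0.0222 √h_ss ⇒ √h_ss = 0.0333/0.0222 = 1.5000.
h_ss = 1.5000² = 2.2500 m. (Since h₀ = 1.39 m < h_ss, the level will rise toward this value.)

2.25 m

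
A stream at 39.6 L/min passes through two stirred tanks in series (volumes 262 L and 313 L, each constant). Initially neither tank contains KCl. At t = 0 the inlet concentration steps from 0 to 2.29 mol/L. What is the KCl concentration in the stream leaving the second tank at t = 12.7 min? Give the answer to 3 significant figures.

Species balance on tank i: dCᵢ/dt = (Cᵢ₋₁ − Cᵢ)/τᵢ with τᵢ = Vᵢ/Q.
τ₁ = 262/39.6 = 6.6162 min; τ₂ = 313/39.6 = 7.9040 min.
Tank 1: C₁ = C_in(1 − e^(−t/τ₁)). Tank 2 (τ₁ ≠ τ₂): C₂ = C_in[1 − (τ₁ e^(−t/τ₁) − τ₂ e^(−t/τ₂))/(τ₁ − τ₂)].
At t = 12.7: e^(−t/τ₁) = 0.14667, e^(−t/τ₂) = 0.20053.
C₂ = 2.29·[1 − (6.6162·0.14667 − 7.9040·0.20053)/(-1.2879)] = 2.29·0.52278 = 1.1972 mol/L.

1.20 mol/L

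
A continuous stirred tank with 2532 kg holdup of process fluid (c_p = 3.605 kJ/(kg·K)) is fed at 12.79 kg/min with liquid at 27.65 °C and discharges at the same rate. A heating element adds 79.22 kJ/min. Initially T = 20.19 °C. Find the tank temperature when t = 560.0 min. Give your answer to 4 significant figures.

28.83 °C

M c_p dT/dt = ṁ c_p (T_in − T) + Q̇.
τ = M/ṁ = 197.967 min; T_ss = T_in + Q̇/(ṁ c_p) = 27.65 + 79.22/(12.79·3.605) = 29.3681 °C.
This is linear first-order; T(t) = T_ss + (T₀ − T_ss) e^(−t/τ).
T(560.0) = 29.3681 + (-9.17814)·e^(−560.0/197.967) = 29.3681 + (-9.17814)·0.0590865 = 28.8258 °C.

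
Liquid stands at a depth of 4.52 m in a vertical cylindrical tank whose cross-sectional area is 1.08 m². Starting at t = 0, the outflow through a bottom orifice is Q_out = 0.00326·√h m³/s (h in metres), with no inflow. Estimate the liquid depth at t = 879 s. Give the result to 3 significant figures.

0.639 m

With no inflow, A dh/dt = −0.00326 √h.
This is separable: 2 d(√h)/dt = −0.00326/A, so √h = √h₀ − (0.00326/(2A)) t.
√h = √4.52 − 0.00326·879/(2·1.08) = 2.1260 − 1.3266 = 0.79939.
h = 0.79939² = 0.63902 m.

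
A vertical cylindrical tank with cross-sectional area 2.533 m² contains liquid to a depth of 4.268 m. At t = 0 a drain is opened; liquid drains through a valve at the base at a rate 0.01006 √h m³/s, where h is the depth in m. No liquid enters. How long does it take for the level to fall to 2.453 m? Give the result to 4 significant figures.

251.6 s

A dh/dt = −Q_out = −0.01006 √h.
Separate and integrate: 2(√h − √h₀) = −(0.01006/A) t.
t = 2A(√h₀ − √h)/0.01006 = 2·2.533·(√4.268 − √2.453)/0.01006
  = 5.06600 × (2.06591 − 1.56621) / 0.01006 = 251.642 s.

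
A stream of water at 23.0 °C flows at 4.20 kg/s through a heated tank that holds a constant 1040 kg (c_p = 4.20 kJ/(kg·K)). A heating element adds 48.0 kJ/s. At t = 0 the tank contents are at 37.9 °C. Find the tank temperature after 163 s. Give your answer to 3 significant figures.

M c_p dT/dt = ṁ c_p (T_in − T) + Q̇.
τ = M/ṁ = 247.62 s; T_ss = T_in + Q̇/(ṁ c_p) = 23.0 + 48.0/(4.20·4.20) = 25.721 °C.
T approaches T_ss exponentially: T(t) = T_ss + (T₀ − T_ss) e^(−t/τ).
T(163) = 25.721 + (12.179)·e^(−163/247.62) = 25.721 + (12.179)·0.51775 = 32.027 °C.

32.0 °C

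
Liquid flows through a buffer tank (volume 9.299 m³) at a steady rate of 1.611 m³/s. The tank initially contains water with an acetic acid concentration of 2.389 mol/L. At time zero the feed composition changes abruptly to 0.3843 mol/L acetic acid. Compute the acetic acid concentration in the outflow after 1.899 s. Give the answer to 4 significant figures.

1.827 mol/L

Species balance on the tank: V dC/dt = Q(C_in − C).
So dC/dt = (C_in − C)/τ with τ = V/Q = 9.299/1.611 = 5.77219 s.
Solution: C(t) = C_in + (C₀ − C_in) e^(−t/τ).
C(1.899) = 0.3843 + (2.389 − 0.3843)·e^(−1.899/5.77219) = 0.3843 + (2.00470)·0.719649 = 1.82698 mol/L.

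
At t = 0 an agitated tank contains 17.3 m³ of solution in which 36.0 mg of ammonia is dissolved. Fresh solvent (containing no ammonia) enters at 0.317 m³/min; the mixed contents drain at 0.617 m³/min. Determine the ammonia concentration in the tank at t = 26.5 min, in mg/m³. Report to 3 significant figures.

1.09 mg/m³

Total volume: dV/dt = Q_in − Q_out = -0.30000 m³/min, so V(t) = 17.3 − 0.30000 t and V(26.5) = 9.3500 m³.
No ammonia enters, so dm/dt = −Q_out · (m/V).
Separate: dm/m = −Q_out dt/V(t) ⇒ ln(m/m₀) = −(Q_out/(Q_in−Q_out)) ln(V/V₀).
m = m₀ (V₀/V)^(Q_out/(Q_in−Q_out)) = 36.0 × (17.3/9.3500)^(-2.0567) = 10.155 mg.
C = m/V = 10.155/9.3500 = 1.0861 mg/m³.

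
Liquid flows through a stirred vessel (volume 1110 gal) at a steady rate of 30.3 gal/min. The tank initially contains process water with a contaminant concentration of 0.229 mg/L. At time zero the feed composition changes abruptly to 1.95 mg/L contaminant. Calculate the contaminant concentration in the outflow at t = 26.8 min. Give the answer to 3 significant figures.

1.12 mg/L

Mass balance on the solute (V constant): V dC/dt = Q(C_in − C).
So dC/dt = (C_in − C)/τ with τ = V/Q = 1110/30.3 = 36.634 min.
This is linear first-order; C(t) = C_in + (C₀ − C_in) e^(−t/τ).
C(26.8) = 1.95 + (0.229 − 1.95)·e^(−26.8/36.634) = 1.95 + (-1.7210)·0.48115 = 1.1219 mg/L.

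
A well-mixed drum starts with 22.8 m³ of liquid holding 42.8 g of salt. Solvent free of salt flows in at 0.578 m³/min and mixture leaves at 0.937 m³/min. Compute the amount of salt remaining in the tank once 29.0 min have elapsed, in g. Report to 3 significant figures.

8.71 g

Let m(t) be the amount of salt. Volume: V(t) = V₀ + (Q_in − Q_out) t = 22.8 − 0.35900 t; V(29.0) = 12.389 m³.
No salt enters, so dm/dt = −Q_out · (m/V).
dm/m = −Q_out dt/(V₀ − 0.35900 t); integrating gives ln(m/m₀) = −(Q_out/(Q_in−Q_out)) ln(V/V₀).
m = m₀ (V₀/V)^(Q_out/(Q_in−Q_out)) = 42.8 × (22.8/12.389)^(-2.6100) = 8.7107 g.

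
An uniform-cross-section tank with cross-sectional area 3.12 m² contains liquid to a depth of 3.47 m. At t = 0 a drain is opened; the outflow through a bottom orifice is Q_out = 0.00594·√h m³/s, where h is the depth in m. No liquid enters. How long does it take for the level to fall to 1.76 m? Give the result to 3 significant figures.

A dh/dt = −Q_out = −0.00594 √h.
∫ h^(−1/2) dh = −(0.00594/A) ∫ dt, giving 2√h = 2√h₀ − (0.00594/A) t.
t = 2A(√h₀ − √h)/0.00594 = 2·3.12·(√3.47 − √1.76)/0.00594
  = 6.2400 × (1.8628 − 1.3266) / 0.00594 = 563.22 s.

563 s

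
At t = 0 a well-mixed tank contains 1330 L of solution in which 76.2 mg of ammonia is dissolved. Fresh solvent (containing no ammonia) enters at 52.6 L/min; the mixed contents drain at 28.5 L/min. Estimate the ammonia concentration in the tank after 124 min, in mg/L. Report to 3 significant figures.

Total volume: dV/dt = Q_in − Q_out = 24.100 L/min, so V(t) = 1330 + 24.100 t and V(124) = 4318.4 L.
No ammonia enters, so dm/dt = −Q_out · (m/V).
dm/m = −Q_out dt/(V₀ + 24.100 t); integrating gives ln(m/m₀) = −(Q_out/(Q_in−Q_out)) ln(V/V₀).
m = m₀ (V₀/V)^(Q_out/(Q_in−Q_out)) = 76.2 × (1330/4318.4)^(1.1826) = 18.928 mg.
C = m/V = 18.928/4318.4 = 0.0043831 mg/L.

0.00438 mg/L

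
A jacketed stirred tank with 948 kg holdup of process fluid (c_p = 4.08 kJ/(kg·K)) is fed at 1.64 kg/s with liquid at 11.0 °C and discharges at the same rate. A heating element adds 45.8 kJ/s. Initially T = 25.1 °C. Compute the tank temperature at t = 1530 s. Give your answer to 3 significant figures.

M c_p dT/dt = ṁ c_p (T_in − T) + Q̇.
τ = M/ṁ = 578.05 s; T_ss = T_in + Q̇/(ṁ c_p) = 11.0 + 45.8/(1.64·4.08) = 17.845 °C.
T approaches T_ss exponentially: T(t) = T_ss + (T₀ − T_ss) e^(−t/τ).
T(1530) = 17.845 + (7.2552)·e^(−1530/578.05) = 17.845 + (7.2552)·0.070875 = 18.359 °C.

18.4 °C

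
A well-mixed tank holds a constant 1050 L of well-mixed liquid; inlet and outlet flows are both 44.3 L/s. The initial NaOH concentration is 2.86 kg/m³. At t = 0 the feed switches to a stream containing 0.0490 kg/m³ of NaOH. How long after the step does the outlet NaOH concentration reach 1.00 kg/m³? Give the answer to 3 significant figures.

25.7 s

Species balance: V dC/dt = Q(C_in − C) ⇒ τ = V/Q = 23.702 s.
C(t) = C_in + (C₀ − C_in) e^(−t/τ). Set C = 1.00 and solve for t:
e^(−t/τ) = (C − C_in)/(C₀ − C_in) = (1.00 − 0.0490)/(2.86 − 0.0490) = 0.33831
t = −τ ln(…) = 23.702 × 1.0838 = 25.688 s.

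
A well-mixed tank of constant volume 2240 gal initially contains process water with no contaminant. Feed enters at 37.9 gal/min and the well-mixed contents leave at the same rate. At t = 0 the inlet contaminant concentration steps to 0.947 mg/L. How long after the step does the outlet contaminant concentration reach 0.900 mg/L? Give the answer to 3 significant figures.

Accumulation = in − out for the solute gives V dC/dt = Q(C_in − C), so τ = V/Q = 59.103 min.
C(t) = C_in + (C₀ − C_in) e^(−t/τ). Set C = 0.900 and solve for t:
e^(−t/τ) = (C − C_in)/(C₀ − C_in) = (0.900 − 0.947)/(0 − 0.947) = 0.049630
t = −τ ln(…) = 59.103 × 3.0032 = 177.49 min.

177 min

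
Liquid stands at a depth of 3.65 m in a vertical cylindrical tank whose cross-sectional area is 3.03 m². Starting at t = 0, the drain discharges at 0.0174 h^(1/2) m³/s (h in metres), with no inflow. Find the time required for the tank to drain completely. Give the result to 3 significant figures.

665 s

Volume balance on the tank: A dh/dt = −0.0174 √h.
Separate and integrate: 2(√h − √h₀) = −(0.0174/A) t.
Set h = 0: 2√h₀ = (0.0174/A) t_empty ⇒ t_empty = 2A√h₀/0.0174.
t_empty = 2·3.03·√3.65/0.0174 = 6.0600·1.9105/0.0174 = 665.38 s.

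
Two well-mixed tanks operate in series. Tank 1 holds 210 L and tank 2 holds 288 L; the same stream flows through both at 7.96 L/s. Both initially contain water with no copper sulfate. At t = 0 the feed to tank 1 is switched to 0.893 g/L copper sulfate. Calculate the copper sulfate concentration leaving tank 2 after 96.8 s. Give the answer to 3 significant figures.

0.727 g/L

Each tank obeys Vᵢ dCᵢ/dt = Q(Cᵢ₋₁ − Cᵢ), so τᵢ = Vᵢ/Q.
τ₁ = 210/7.96 = 26.382 s; τ₂ = 288/7.96 = 36.181 s.
Tank 1: C₁ = C_in(1 − e^(−t/τ₁)). Tank 2 (τ₁ ≠ τ₂): C₂ = C_in[1 − (τ₁ e^(−t/τ₁) − τ₂ e^(−t/τ₂))/(τ₁ − τ₂)].
At t = 96.8: e^(−t/τ₁) = 0.025497, e^(−t/τ₂) = 0.068876.
C₂ = 0.893·[1 − (26.382·0.025497 − 36.181·0.068876)/(-9.7990)] = 0.893·0.81433 = 0.72720 g/L.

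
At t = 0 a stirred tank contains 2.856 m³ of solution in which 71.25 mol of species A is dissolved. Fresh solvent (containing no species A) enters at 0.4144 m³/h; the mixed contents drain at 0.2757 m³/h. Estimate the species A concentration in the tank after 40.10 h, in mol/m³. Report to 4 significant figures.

0.9873 mol/m³

Let m(t) be the amount of species A. Volume: V(t) = V₀ + (Q_in − Q_out) t = 2.856 + 0.138700 t; V(40.10) = 8.41787 m³.
Species balance (pure solvent in): dm/dt = −Q_out · m/V(t).
dm/m = −Q_out dt/(V₀ + 0.138700 t); integrating gives ln(m/m₀) = −(Q_out/(Q_in−Q_out)) ln(V/V₀).
m = m₀ (V₀/V)^(Q_out/(Q_in−Q_out)) = 71.25 × (2.856/8.41787)^(1.98774) = 8.31095 mol.
C = m/V = 8.31095/8.41787 = 0.987298 mol/m³.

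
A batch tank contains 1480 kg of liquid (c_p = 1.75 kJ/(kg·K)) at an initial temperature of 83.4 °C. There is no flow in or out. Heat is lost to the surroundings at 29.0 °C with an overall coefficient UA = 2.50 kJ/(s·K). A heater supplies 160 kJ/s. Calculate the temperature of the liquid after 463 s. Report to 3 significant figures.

86.9 °C

Energy balance: M c_p dT/dt = −UA(T − T_amb) + Q̇.
dT/dt = (T_ss − T)/τ with T_ss = T_amb + Q̇/UA = 29.0 + 160/2.50 = 93.000 °C, τ = M c_p/UA = 1480·1.75/2.50 = 1036.0 s.
T approaches T_ss exponentially: T(t) = T_ss + (T₀ − T_ss) e^(−t/τ).
T(463) = 93.000 + (-9.6000)·0.63960 = 86.860 °C.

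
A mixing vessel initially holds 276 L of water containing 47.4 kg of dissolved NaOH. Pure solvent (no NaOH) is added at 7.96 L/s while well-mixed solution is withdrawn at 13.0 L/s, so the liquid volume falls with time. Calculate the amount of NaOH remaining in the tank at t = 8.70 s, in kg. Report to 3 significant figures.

Let m(t) be the amount of NaOH. Volume: V(t) = V₀ + (Q_in − Q_out) t = 276 − 5.0400 t; V(8.70) = 232.15 L.
Solute balance: dm/dt = 0 − Q_out C = −Q_out m/V(t).
Separate: dm/m = −Q_out dt/V(t) ⇒ ln(m/m₀) = −(Q_out/(Q_in−Q_out)) ln(V/V₀).
m = m₀ (V₀/V)^(Q_out/(Q_in−Q_out)) = 47.4 × (276/232.15)^(-2.5794) = 30.337 kg.

30.3 kg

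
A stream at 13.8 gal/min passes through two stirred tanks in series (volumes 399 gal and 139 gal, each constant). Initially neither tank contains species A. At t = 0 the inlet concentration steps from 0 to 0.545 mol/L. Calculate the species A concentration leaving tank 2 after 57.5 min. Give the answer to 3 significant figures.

0.431 mol/L

Each tank obeys Vᵢ dCᵢ/dt = Q(Cᵢ₋₁ − Cᵢ), so τᵢ = Vᵢ/Q.
τ₁ = 399/13.8 = 28.913 min; τ₂ = 139/13.8 = 10.072 min.
Solving the cascade with C₁(0)=C₂(0)=0 gives C₂(t) = C_in[1 − (τ₁ e^(−t/τ₁) − τ₂ e^(−t/τ₂))/(τ₁ − τ₂)].
At t = 57.5: e^(−t/τ₁) = 0.13687, e^(−t/τ₂) = 0.0033172.
C₂ = 0.545·[1 − (28.913·0.13687 − 10.072·0.0033172)/(18.841)] = 0.545·0.79173 = 0.43149 mol/L.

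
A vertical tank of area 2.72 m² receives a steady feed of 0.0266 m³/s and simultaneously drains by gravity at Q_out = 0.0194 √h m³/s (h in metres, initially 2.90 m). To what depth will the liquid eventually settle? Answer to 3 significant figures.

Accumulation of liquid (constant cross-section A): A dh/dt = Q_in − 0.0194 √h. At steady state dh/dt = 0:
Q_in = 0.0194 √h_ss ⇒ √h_ss = 0.0266/0.0194 = 1.3711.
h_ss = 1.3711² = 1.8800 m. (Since h₀ = 2.90 m > h_ss, the level will fall toward this value.)

1.88 m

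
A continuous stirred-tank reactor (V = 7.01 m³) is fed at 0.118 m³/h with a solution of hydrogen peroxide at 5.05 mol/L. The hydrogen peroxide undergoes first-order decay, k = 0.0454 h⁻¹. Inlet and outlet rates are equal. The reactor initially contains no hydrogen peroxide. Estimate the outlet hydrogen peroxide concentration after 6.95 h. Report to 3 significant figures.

Accumulation = in − out − consumed: V dC/dt = Q C_in − Q C − k V C.
This is linear with rate a = Q/V + k = 0.062233 h⁻¹.
C_ss = Q C_in/(Q + kV) = 1.3659 mol/L; C(t) = C_ss + (C₀ − C_ss) e^(−a t).
C(6.95) = 1.3659 + (-1.3659)·e^(−0.062233·6.95) = 1.3659 + (-1.3659)·0.64887 = 0.47962 mol/L.

0.480 mol/L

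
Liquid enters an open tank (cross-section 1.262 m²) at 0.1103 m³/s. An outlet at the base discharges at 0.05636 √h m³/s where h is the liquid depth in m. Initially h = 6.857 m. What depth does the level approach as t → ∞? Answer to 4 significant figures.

3.830 m

Level balance: A dh/dt = 0.1103 − 0.05636 √h. Setting dh/dt = 0:
Q_in = 0.05636 √h_ss ⇒ √h_ss = 0.1103/0.05636 = 1.95706.
h_ss = 1.95706² = 3.83009 m. (Since h₀ = 6.857 m > h_ss, the level will fall toward this value.)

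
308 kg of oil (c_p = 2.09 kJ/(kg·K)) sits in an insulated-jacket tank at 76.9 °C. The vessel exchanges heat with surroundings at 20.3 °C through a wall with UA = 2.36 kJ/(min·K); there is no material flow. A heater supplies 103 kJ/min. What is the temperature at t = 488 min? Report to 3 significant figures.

Lumped-capacitance energy balance: M c_p dT/dt = UA(T_amb − T) + Q̇.
dT/dt = (T_ss − T)/τ with T_ss = T_amb + Q̇/UA = 20.3 + 103/2.36 = 63.944 °C, τ = M c_p/UA = 308·2.09/2.36 = 272.76 min.
This is linear first-order; T(t) = T_ss + (T₀ − T_ss) e^(−t/τ).
T(488) = 63.944 + (12.956)·0.16711 = 66.109 °C.

66.1 °C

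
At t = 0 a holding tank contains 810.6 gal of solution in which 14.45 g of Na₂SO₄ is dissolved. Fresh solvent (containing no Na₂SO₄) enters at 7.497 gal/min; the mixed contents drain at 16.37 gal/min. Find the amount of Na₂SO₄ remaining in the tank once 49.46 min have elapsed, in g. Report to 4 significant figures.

Let m(t) be the amount of Na₂SO₄. Volume: V(t) = V₀ + (Q_in − Q_out) t = 810.6 − 8.87300 t; V(49.46) = 371.741 gal.
Solute balance: dm/dt = 0 − Q_out C = −Q_out m/V(t).
Separate: dm/m = −Q_out dt/V(t) ⇒ ln(m/m₀) = −(Q_out/(Q_in−Q_out)) ln(V/V₀).
m = m₀ (V₀/V)^(Q_out/(Q_in−Q_out)) = 14.45 × (810.6/371.741)^(-1.84492) = 3.42958 g.

3.430 g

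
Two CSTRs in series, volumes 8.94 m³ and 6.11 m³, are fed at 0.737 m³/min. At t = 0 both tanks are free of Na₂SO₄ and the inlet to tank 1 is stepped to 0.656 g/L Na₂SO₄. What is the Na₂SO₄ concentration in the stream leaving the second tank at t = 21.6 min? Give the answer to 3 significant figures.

Each tank obeys Vᵢ dCᵢ/dt = Q(Cᵢ₋₁ − Cᵢ), so τᵢ = Vᵢ/Q.
τ₁ = 8.94/0.737 = 12.130 min; τ₂ = 6.11/0.737 = 8.2904 min.
Tank 1: C₁ = C_in(1 − e^(−t/τ₁)). Tank 2 (τ₁ ≠ τ₂): C₂ = C_in[1 − (τ₁ e^(−t/τ₁) − τ₂ e^(−t/τ₂))/(τ₁ − τ₂)].
At t = 21.6: e^(−t/τ₁) = 0.16853, e^(−t/τ₂) = 0.073871.
C₂ = 0.656·[1 − (12.130·0.16853 − 8.2904·0.073871)/(3.8399)] = 0.656·0.62712 = 0.41139 g/L.

0.411 g/L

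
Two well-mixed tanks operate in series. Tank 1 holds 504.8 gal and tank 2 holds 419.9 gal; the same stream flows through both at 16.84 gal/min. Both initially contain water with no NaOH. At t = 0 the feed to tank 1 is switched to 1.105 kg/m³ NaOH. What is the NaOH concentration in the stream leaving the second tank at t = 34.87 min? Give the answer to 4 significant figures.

0.4018 kg/m³

Species balance on tank i: dCᵢ/dt = (Cᵢ₋₁ − Cᵢ)/τᵢ with τᵢ = Vᵢ/Q.
τ₁ = 504.8/16.84 = 29.9762 min; τ₂ = 419.9/16.84 = 24.9347 min.
Tank 1: C₁ = C_in(1 − e^(−t/τ₁)). Tank 2 (τ₁ ≠ τ₂): C₂ = C_in[1 − (τ₁ e^(−t/τ₁) − τ₂ e^(−t/τ₂))/(τ₁ − τ₂)].
At t = 34.87: e^(−t/τ₁) = 0.312468, e^(−t/τ₂) = 0.246979.
C₂ = 1.105·[1 − (29.9762·0.312468 − 24.9347·0.246979)/(5.04157)] = 1.105·0.363635 = 0.401817 kg/m³.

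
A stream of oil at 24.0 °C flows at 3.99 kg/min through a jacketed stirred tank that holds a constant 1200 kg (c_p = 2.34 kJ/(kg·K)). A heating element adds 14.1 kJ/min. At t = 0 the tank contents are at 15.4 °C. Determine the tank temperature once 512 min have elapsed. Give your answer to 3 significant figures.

Heat balance on the well-mixed liquid: M c_p dT/dt = ṁ c_p (T_in − T) + 14.1.
Rearrange: dT/dt = (T_ss − T)/τ with τ = M/ṁ = 300.75 min and T_ss = T_in + Q̇/(ṁ c_p) = 25.510 °C.
T approaches T_ss exponentially: T(t) = T_ss + (T₀ − T_ss) e^(−t/τ).
T(512) = 25.510 + (-10.110)·e^(−512/300.75) = 25.510 + (-10.110)·0.18225 = 23.668 °C.

23.7 °C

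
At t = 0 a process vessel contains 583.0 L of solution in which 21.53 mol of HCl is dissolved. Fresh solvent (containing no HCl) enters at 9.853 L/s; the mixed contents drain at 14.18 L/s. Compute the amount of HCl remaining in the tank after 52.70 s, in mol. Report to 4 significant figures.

Let m(t) be the amount of HCl. Volume: V(t) = V₀ + (Q_in − Q_out) t = 583.0 − 4.32700 t; V(52.70) = 354.967 L.
Solute balance: dm/dt = 0 − Q_out C = −Q_out m/V(t).
Separate: dm/m = −Q_out dt/V(t) ⇒ ln(m/m₀) = −(Q_out/(Q_in−Q_out)) ln(V/V₀).
m = m₀ (V₀/V)^(Q_out/(Q_in−Q_out)) = 21.53 × (583.0/354.967)^(-3.27710) = 4.23539 mol.

4.235 mol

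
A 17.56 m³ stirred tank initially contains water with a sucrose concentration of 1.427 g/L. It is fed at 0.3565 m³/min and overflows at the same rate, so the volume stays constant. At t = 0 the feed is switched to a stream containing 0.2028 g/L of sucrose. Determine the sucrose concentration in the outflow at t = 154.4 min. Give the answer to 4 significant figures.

0.2561 g/L

Species balance on the tank: V dC/dt = Q(C_in − C).
Rewrite as dC/dt + C/τ = C_in/τ, τ = V/Q = 49.2567 min.
Integrating: C(t) = C_in + (C₀ − C_in) e^(−t/τ).
C(154.4) = 0.2028 + (1.427 − 0.2028)·e^(−154.4/49.2567) = 0.2028 + (1.22420)·0.0435171 = 0.256074 g/L.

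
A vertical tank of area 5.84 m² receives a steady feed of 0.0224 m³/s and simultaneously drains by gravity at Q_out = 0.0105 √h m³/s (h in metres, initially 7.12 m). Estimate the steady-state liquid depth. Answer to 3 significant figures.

4.55 m

Level balance: A dh/dt = 0.0224 − 0.0105 √h. Setting dh/dt = 0:
Q_in = 0.0105 √h_ss ⇒ √h_ss = 0.0224/0.0105 = 2.1333.
h_ss = 2.1333² = 4.5511 m. (Since h₀ = 7.12 m > h_ss, the level will fall toward this value.)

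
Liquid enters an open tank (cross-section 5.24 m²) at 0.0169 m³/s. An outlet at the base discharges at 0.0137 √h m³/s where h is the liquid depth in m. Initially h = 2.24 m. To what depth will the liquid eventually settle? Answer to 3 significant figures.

1.52 m

Unsteady balance on liquid volume: A dh/dt = Q_in − 0.0137 √h. At steady state dh/dt = 0:
Q_in = 0.0137 √h_ss ⇒ √h_ss = 0.0169/0.0137 = 1.2336.
h_ss = 1.2336² = 1.5217 m. (Since h₀ = 2.24 m > h_ss, the level will fall toward this value.)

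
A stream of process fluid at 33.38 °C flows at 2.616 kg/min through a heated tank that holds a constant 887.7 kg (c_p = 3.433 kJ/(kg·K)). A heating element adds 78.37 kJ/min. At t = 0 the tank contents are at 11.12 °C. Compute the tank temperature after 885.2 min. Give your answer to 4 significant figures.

39.82 °C

First-law balance (no shaft work): M c_p dT/dt = ṁ c_p (T_in − T) + 78.37.
τ = M/ṁ = 339.335 min; T_ss = T_in + Q̇/(ṁ c_p) = 33.38 + 78.37/(2.616·3.433) = 42.1065 °C.
This is linear first-order; T(t) = T_ss + (T₀ − T_ss) e^(−t/τ).
T(885.2) = 42.1065 + (-30.9865)·e^(−885.2/339.335) = 42.1065 + (-30.9865)·0.0736352 = 39.8248 °C.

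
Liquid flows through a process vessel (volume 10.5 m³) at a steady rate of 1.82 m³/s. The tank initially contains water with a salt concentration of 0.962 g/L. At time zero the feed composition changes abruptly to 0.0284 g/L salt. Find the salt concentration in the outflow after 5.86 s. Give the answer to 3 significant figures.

0.366 g/L

Mass balance on the solute (V constant): V dC/dt = Q(C_in − C).
So dC/dt = (C_in − C)/τ with τ = V/Q = 10.5/1.82 = 5.7692 s.
Solution: C(t) = C_in + (C₀ − C_in) e^(−t/τ).
C(5.86) = 0.0284 + (0.962 − 0.0284)·e^(−5.86/5.7692) = 0.0284 + (0.93360)·0.36214 = 0.36649 g/L.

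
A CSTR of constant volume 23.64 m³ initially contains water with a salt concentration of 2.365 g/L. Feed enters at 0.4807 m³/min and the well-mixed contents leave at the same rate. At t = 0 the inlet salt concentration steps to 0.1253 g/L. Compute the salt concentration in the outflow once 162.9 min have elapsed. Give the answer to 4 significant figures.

Species balance on the tank: V dC/dt = Q(C_in − C).
Rewrite as dC/dt + C/τ = C_in/τ, τ = V/Q = 49.1783 min.
Integrating: C(t) = C_in + (C₀ − C_in) e^(−t/τ).
C(162.9) = 0.1253 + (2.365 − 0.1253)·e^(−162.9/49.1783) = 0.1253 + (2.23970)·0.0364273 = 0.206886 g/L.

0.2069 g/L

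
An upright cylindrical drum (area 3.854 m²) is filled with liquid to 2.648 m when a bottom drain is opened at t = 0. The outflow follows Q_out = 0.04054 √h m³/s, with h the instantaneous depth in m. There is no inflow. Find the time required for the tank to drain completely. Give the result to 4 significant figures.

With no inflow, A dh/dt = −0.04054 √h.
∫ h^(−1/2) dh = −(0.04054/A) ∫ dt, giving 2√h = 2√h₀ − (0.04054/A) t.
Set h = 0: 2√h₀ = (0.04054/A) t_empty ⇒ t_empty = 2A√h₀/0.04054.
t_empty = 2·3.854·√2.648/0.04054 = 7.70800·1.62727/0.04054 = 309.398 s.

309.4 s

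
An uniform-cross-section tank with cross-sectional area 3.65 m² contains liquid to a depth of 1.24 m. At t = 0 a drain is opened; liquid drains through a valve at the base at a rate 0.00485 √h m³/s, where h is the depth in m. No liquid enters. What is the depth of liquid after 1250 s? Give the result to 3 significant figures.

0.0801 m

A dh/dt = −Q_out = −0.00485 √h.
This is separable: 2 d(√h)/dt = −0.00485/A, so √h = √h₀ − (0.00485/(2A)) t.
√h = √1.24 − 0.00485·1250/(2·3.65) = 1.1136 − 0.83048 = 0.28307.
h = 0.28307² = 0.080131 m.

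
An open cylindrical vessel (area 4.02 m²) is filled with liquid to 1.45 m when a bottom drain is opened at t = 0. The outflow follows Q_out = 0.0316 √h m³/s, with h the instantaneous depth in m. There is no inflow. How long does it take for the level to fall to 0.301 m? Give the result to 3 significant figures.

Accumulation of liquid (constant cross-section A): A dh/dt = −0.0316 √h.
∫ h^(−1/2) dh = −(0.0316/A) ∫ dt, giving 2√h = 2√h₀ − (0.0316/A) t.
t = 2A(√h₀ − √h)/0.0316 = 2·4.02·(√1.45 − √0.301)/0.0316
  = 8.0400 × (1.2042 − 0.54863) / 0.0316 = 166.79 s.

167 s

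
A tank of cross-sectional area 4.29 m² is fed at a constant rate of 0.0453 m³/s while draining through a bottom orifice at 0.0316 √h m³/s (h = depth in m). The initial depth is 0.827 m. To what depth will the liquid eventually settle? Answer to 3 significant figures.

2.06 m

Level balance: A dh/dt = 0.0453 − 0.0316 √h. Setting dh/dt = 0:
Q_in = 0.0316 √h_ss ⇒ √h_ss = 0.0453/0.0316 = 1.4335.
h_ss = 1.4335² = 2.0550 m. (Since h₀ = 0.827 m < h_ss, the level will rise toward this value.)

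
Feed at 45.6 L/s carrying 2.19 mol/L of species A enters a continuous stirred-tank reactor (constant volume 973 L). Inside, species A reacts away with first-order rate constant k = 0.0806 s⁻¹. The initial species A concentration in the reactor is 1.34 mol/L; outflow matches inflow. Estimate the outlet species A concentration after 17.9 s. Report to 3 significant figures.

0.860 mol/L

Species balance: V dC/dt = Q C_in − Q C − k V C.
dC/dt = (Q/V) C_in − (Q/V + k) C; effective rate a = Q/V + k = 0.046865 + 0.0806 = 0.12747 s⁻¹.
C_ss = Q C_in/(Q + kV) = 0.80520 mol/L; C(t) = C_ss + (C₀ − C_ss) e^(−a t).
C(17.9) = 0.80520 + (0.53480)·e^(−0.12747·17.9) = 0.80520 + (0.53480)·0.10212 = 0.85981 mol/L.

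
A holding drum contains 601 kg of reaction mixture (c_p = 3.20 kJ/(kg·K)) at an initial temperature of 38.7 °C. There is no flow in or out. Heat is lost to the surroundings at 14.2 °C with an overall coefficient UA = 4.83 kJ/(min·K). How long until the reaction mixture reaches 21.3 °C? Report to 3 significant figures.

Unsteady energy balance on the tank contents: M c_p dT/dt = −UA(T − T_amb).
τ = M c_p/UA = 398.18 min; T_ss = T_amb = 14.200 °C.
T(t) = T_ss + (T₀ − T_ss)e^(−t/τ); set T = 21.3:
t = −τ ln[(T − T_ss)/(T₀ − T_ss)] = −398.18 · ln(0.28980) = 493.17 min.

493 min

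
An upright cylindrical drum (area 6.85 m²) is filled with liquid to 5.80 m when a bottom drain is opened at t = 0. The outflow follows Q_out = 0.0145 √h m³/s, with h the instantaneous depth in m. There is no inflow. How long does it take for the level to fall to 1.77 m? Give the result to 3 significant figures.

Accumulation of liquid (constant cross-section A): A dh/dt = −0.0145 √h.
Separate and integrate: 2(√h − √h₀) = −(0.0145/A) t.
t = 2A(√h₀ − √h)/0.0145 = 2·6.85·(√5.80 − √1.77)/0.0145
  = 13.700 × (2.4083 − 1.3304) / 0.0145 = 1018.4 s.

1020 s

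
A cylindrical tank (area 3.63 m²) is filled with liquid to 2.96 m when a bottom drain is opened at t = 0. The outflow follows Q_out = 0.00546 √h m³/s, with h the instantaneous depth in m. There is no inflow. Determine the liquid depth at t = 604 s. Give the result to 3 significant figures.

A dh/dt = −Q_out = −0.00546 √h.
∫ h^(−1/2) dh = −(0.00546/A) ∫ dt, giving 2√h = 2√h₀ − (0.00546/A) t.
√h = √2.96 − 0.00546·604/(2·3.63) = 1.7205 − 0.45425 = 1.2662.
h = 1.2662² = 1.6033 m.

1.60 m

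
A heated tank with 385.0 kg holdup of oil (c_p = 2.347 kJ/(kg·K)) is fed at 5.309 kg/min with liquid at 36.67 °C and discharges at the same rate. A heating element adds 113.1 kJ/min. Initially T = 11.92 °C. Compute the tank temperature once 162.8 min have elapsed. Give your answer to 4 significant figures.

42.16 °C

M c_p dT/dt = ṁ c_p (T_in − T) + Q̇.
Rearrange: dT/dt = (T_ss − T)/τ with τ = M/ṁ = 72.5184 min and T_ss = T_in + Q̇/(ṁ c_p) = 45.7469 °C.
Integrating: T(t) = T_ss + (T₀ − T_ss) e^(−t/τ).
T(162.8) = 45.7469 + (-33.8269)·e^(−162.8/72.5184) = 45.7469 + (-33.8269)·0.105933 = 42.1635 °C.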